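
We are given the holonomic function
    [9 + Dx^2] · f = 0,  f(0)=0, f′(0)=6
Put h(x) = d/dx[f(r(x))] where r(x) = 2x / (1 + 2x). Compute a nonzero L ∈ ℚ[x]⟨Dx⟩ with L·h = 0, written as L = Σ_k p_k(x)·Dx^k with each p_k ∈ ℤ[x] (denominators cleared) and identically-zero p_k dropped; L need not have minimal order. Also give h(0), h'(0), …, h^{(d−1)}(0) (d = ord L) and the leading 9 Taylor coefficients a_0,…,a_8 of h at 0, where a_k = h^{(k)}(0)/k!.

f: a_k = 0, 6, 0, -9, 0, 81/20, 0, -243/280, 0, …
Change of var in L_f (x↦r) gives L₀.
Derive L from L₀ (diff closure).
L = (60 + 96·x + 96·x^2) + (12 + 72·x + 144·x^2 + 96·x^3)·Dx + (1 + 8·x + 24·x^2 + 32·x^3 + 16·x^4)·Dx^2  (order 2).
h: a_k = 12, -48, -72, 1344, -7032, 24480, -309648/5, 484608/5, 2146392/35, …
ICs: h(0) = 12, h′(0) = -48.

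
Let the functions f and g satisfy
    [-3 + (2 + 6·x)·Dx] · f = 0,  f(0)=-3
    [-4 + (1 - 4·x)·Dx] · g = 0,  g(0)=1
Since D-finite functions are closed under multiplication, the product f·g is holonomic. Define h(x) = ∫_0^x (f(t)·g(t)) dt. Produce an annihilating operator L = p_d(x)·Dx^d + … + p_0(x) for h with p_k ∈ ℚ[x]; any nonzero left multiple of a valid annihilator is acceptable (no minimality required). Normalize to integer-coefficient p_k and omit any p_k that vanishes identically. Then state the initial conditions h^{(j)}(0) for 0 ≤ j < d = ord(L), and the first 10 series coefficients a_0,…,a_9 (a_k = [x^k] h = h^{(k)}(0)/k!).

L = (11 + 12·x)·Dx + (-2 + 2·x + 24·x^2)·Dx^2  (order 2).
h: a_k = 0, -3, -33/4, -167/8, -4089/64, -129633/640, -347389/512, -2375535/1024, -133246473/16384, -2839776755/98304, …
ICs: h(0) = 0, h′(0) = -3.

f: a_k = -3, -9/2, 27/8, -81/16, 1215/128, -5103/256, 45927/1024, -216513/2048, 8444007/32768, -42220035/65536, …
g: a_k = 1, 4, 16, 64, 256, 1024, 4096, 16384, 65536, 262144, …
L₀ := L_f ⊗_s L_g (sym. prod.), ord ≤ 1.
Integrate: L := L₀·Dx.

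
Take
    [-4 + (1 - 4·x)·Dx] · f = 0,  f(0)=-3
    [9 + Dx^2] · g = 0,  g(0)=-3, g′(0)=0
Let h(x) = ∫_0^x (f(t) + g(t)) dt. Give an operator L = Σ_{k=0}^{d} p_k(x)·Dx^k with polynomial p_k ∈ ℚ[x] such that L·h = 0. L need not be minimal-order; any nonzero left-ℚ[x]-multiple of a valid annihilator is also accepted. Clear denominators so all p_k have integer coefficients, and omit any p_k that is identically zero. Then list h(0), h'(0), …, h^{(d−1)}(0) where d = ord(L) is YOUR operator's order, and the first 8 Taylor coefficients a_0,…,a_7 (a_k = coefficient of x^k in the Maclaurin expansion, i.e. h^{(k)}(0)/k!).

L = (3780 - 2592·x + 5184·x^2)·Dx + (-369 + 2124·x - 3888·x^2 + 5184·x^3)·Dx^2 + (420 - 288·x + 576·x^2)·Dx^3 + (-41 + 236·x - 432·x^2 + 576·x^3)·Dx^4  (order 4).
h: a_k = 0, -6, -6, -23/2, -48, -1245/8, -512, -982797/560, …
ICs: h(0) = 0, h′(0) = -6, h′′(0) = -12, h′′′(0) = -69.

f: a_k = -3, -12, -48, -192, -768, -3072, -12288, -49152, …
g: a_k = -3, 0, 27/2, 0, -81/8, 0, 243/80, 0, …
L₀ := lclm(L_f,L_g); ord L₀ ≤ 1+2.
∫: right-multiply L₀ by Dx.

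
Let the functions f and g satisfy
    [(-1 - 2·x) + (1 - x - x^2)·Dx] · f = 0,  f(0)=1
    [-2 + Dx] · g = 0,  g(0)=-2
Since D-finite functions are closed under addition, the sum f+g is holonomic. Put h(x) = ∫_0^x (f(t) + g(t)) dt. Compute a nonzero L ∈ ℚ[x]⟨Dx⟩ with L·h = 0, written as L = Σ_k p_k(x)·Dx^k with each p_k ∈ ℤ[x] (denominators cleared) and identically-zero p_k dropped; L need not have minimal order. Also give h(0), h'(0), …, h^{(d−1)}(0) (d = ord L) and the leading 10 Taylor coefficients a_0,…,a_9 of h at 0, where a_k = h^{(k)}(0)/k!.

f: a_k = 1, 1, 2, 3, 5, 8, 13, 21, 34, 55, …
g: a_k = -2, -4, -4, -8/3, -4/3, -8/15, -8/45, -16/315, -4/315, -8/2835, …
Weyl lclm of L_f,L_g ⇒ L₀ (ord ≤ 2).
h=∫₀ˣh₀: take L = L₀·Dx.
L = (-4 - 8·x - 24·x^2 - 8·x^3)·Dx + (14·x + 10·x^2 - 8·x^3 - 4·x^4)·Dx^2 + (1 - 5·x + x^2 + 6·x^3 + 2·x^4)·Dx^3  (order 3).
h: a_k = 0, -1, -3/2, -2/3, 1/12, 11/15, 56/45, 577/315, 6599/2520, 10706/2835, …
ICs: h(0) = 0, h′(0) = -1, h′′(0) = -3.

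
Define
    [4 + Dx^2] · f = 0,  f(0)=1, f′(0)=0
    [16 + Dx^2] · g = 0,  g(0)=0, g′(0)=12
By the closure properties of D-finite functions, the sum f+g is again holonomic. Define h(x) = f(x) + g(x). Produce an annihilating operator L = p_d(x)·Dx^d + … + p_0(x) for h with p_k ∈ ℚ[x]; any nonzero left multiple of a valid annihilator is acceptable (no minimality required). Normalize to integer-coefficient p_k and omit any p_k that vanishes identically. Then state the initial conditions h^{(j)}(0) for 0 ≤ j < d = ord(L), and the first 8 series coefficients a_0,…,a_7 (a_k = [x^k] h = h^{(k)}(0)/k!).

L = 64 + 20·Dx^2 + Dx^4  (order 4).
h: a_k = 1, 12, -2, -32, 2/3, 128/5, -4/45, -1024/105, …
ICs: h(0) = 1, h′(0) = 12, h′′(0) = -4, h′′′(0) = -192.

f: a_k = 1, 0, -2, 0, 2/3, 0, -4/45, 0, …
g: a_k = 0, 12, 0, -32, 0, 128/5, 0, -1024/105, …
h₀=f+g: left-lcm gives L₀, ord ≤ 4.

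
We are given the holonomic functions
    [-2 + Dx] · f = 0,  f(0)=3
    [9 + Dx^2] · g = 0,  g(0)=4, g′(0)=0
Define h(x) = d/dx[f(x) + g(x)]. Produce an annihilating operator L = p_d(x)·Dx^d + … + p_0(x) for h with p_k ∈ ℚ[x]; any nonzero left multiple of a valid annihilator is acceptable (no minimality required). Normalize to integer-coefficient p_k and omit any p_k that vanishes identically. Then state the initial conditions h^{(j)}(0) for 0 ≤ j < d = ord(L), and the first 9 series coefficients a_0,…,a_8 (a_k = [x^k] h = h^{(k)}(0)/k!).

L = 18 - 9·Dx + 2·Dx^2 - Dx^3  (order 3).
h: a_k = 6, -24, 12, 62, 4, -227/10, 8/15, 2251/420, 4/105, …
ICs: h(0) = 6, h′(0) = -24, h′′(0) = 24.

f: a_k = 3, 6, 6, 4, 2, 4/5, 4/15, 8/105, 2/105, …
g: a_k = 4, 0, -18, 0, 27/2, 0, -81/20, 0, 729/1120, …
Sum ⇒ L₀ = lclm(L_f,L_g) in ℚ(x)⟨Dx⟩.
Differentiate: ansatz ord ≤ ord L₀ ⇒ L.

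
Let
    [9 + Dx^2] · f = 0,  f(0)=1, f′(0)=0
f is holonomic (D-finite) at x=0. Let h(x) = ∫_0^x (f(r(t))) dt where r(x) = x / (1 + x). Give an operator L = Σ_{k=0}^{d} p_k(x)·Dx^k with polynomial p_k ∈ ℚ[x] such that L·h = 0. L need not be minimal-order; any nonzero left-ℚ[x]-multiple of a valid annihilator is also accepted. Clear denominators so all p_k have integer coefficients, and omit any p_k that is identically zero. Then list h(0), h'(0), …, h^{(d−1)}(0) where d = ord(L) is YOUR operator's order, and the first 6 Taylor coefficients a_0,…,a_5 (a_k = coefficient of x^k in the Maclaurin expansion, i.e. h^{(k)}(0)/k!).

L = 9·Dx + (2 + 6·x + 6·x^2 + 2·x^3)·Dx^2 + (1 + 4·x + 6·x^2 + 4·x^3 + x^4)·Dx^3  (order 3).
h: a_k = 0, 1, 0, -3/2, 9/4, -81/40, …
ICs: h(0) = 0, h′(0) = 1, h′′(0) = 0.

f: a_k = 1, 0, -9/2, 0, 27/8, 0, …
Substitute x→r, Dx→(1/r')Dx; clear ⇒ L₀.
Integrate: L := L₀·Dx.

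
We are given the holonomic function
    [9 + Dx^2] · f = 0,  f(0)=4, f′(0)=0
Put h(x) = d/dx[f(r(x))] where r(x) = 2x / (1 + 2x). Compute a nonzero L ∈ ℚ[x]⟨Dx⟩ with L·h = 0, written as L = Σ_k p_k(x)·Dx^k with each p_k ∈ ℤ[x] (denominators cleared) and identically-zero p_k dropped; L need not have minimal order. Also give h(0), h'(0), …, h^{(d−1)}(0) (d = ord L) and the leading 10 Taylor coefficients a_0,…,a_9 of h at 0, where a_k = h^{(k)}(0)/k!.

L = (60 + 96·x + 96·x^2) + (12 + 72·x + 144·x^2 + 96·x^3)·Dx + (1 + 8·x + 24·x^2 + 32·x^3 + 16·x^4)·Dx^2  (order 2).
h: a_k = 0, -144, 864, -2592, 2880, 78624/5, -616896/5, 18787392/35, -62964864/35, 173848032/35, …
ICs: h(0) = 0, h′(0) = -144.

f: a_k = 4, 0, -18, 0, 27/2, 0, -81/20, 0, 729/1120, 0, …
f∘r: x↦r, Dx↦Dx/r' in L_f ⇒ L₀.
h₀' ⇒ L via d/dx closure of L₀.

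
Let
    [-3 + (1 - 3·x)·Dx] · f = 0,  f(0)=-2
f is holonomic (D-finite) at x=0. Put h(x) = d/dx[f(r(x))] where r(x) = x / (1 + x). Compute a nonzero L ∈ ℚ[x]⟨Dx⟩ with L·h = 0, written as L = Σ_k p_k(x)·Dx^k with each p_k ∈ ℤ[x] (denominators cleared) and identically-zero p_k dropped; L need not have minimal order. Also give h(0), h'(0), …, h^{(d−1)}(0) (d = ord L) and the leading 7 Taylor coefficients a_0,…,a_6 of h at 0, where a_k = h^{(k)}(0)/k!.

L = 4 + (-1 + 2·x)·Dx  (order 1).
h: a_k = -6, -24, -72, -192, -480, -1152, -2688, …
ICs: h(0) = -6.

f: a_k = -2, -6, -18, -54, -162, -486, -1458, …
L₀ from L_f via x↦r, Dx↦r'^{-1}Dx.
h₀' ⇒ L via d/dx closure of L₀.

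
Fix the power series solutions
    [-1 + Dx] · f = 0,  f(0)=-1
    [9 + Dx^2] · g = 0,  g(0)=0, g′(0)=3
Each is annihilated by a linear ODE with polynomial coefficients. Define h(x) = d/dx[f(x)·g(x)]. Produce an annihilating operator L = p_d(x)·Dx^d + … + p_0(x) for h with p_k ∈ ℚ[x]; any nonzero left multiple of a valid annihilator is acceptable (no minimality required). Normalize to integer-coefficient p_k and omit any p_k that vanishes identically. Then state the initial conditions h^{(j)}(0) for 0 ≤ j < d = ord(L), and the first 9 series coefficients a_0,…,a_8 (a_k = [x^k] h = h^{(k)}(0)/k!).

L = 10 - 2·Dx + Dx^2  (order 2).
h: a_k = -3, -6, 9, 16, 1/2, -39/5, -83/30, 16/15, 213/280, …
ICs: h(0) = -3, h′(0) = -6.

f: a_k = -1, -1, -1/2, -1/6, -1/24, -1/120, -1/720, -1/5040, -1/40320, …
g: a_k = 0, 3, 0, -9/2, 0, 81/40, 0, -243/560, 0, …
f·g: L₀ = L_f ⊗_s L_g, ord ≤ 1·2.
Differentiate: ansatz ord ≤ ord L₀ ⇒ L.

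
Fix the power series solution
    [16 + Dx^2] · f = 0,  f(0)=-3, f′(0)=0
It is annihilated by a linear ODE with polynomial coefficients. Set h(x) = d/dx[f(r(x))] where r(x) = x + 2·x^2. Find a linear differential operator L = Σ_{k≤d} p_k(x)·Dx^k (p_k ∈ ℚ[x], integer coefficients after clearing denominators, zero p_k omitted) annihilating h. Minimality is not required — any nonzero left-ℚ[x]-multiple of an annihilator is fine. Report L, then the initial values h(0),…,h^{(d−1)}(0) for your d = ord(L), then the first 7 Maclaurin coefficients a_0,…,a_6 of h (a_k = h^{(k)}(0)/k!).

f: a_k = -3, 0, 24, 0, -32, 0, 256/15, …
Substitute x→r, Dx→(1/r')Dx; clear ⇒ L₀.
Derive L from L₀ (diff closure).
L = (64 + 256·x + 1536·x^2 + 4096·x^3 + 4096·x^4) + (-12 - 48·x)·Dx + (1 + 8·x + 16·x^2)·Dx^2  (order 2).
h: a_k = 0, 48, 288, 256, -1280, -22528/5, -28672/5, …
ICs: h(0) = 0, h′(0) = 48.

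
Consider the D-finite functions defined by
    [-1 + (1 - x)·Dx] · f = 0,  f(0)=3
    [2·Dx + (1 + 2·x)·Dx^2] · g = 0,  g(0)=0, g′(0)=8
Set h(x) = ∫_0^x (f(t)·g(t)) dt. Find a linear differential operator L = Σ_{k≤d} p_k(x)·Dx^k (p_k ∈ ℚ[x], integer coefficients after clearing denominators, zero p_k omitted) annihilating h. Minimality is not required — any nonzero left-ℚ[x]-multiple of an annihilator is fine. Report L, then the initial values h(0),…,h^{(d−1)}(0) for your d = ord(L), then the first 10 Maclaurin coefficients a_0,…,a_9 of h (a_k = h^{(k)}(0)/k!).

f: a_k = 3, 3, 3, 3, 3, 3, 3, 3, 3, 3, …
g: a_k = 0, 8, -8, 32/3, -16, 128/5, -128/3, 512/7, -128, 2048/9, …
f·g: L₀ = L_f ⊗_s L_g, ord ≤ 1·2.
h=∫h₀ ⇒ L = L₀·Dx.
L = 2·Dx + 6·x·Dx^2 + (-1 - x + 2·x^2)·Dx^3  (order 3).
h: a_k = 0, 0, 12, 0, 8, -16/5, 152/15, -48/5, 666/35, -2704/105, …
ICs: h(0) = 0, h′(0) = 0, h′′(0) = 24.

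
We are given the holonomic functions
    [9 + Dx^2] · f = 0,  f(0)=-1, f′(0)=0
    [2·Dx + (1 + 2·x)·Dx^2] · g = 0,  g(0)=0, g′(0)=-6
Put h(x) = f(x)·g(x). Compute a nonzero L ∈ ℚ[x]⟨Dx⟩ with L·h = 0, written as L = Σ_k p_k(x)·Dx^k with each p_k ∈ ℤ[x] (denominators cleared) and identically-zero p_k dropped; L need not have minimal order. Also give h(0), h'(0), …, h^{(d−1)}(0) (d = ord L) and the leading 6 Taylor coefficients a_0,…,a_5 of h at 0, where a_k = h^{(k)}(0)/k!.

f: a_k = -1, 0, 9/2, 0, -27/8, 0, …
g: a_k = 0, -6, 6, -8, 12, -96/5, …
h₀=f·g: eliminate ⇒ L₀, order ≤ 2·2.
L = (63 + 1053·x + 3969·x^2 + 5832·x^3 + 2916·x^4) + (63 + 450·x + 972·x^2 + 648·x^3)·Dx + (25 + 270·x + 918·x^2 + 1296·x^3 + 648·x^4)·Dx^2 + (7 + 50·x + 108·x^2 + 72·x^3)·Dx^3 + (2 + 17·x + 53·x^2 + 72·x^3 + 36·x^4)·Dx^4  (order 4).
h: a_k = 0, 6, -6, -19, 15, 69/20, …
ICs: h(0) = 0, h′(0) = 6, h′′(0) = -12, h′′′(0) = -114.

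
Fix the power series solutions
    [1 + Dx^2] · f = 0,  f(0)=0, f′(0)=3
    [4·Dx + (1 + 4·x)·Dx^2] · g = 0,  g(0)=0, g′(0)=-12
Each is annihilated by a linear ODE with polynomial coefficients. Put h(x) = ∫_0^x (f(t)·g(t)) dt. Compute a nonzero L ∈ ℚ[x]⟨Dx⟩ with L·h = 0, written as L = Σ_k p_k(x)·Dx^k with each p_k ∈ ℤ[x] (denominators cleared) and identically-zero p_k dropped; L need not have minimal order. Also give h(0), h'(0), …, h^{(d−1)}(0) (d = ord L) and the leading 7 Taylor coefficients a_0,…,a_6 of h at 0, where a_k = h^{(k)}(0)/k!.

L = (-147 - 144·x - 224·x^2 + 256·x^3 + 256·x^4)·Dx + (-56 - 160·x + 384·x^2 + 512·x^3)·Dx^2 + (-150 - 160·x - 192·x^2 + 512·x^3 + 512·x^4)·Dx^3 + (-56 - 160·x + 384·x^2 + 512·x^3)·Dx^4 + (-3 - 16·x + 32·x^2 + 256·x^3 + 256·x^4)·Dx^5  (order 5).
h: a_k = 0, 0, 0, -12, 18, -186/5, 94, …
ICs: h(0) = 0, h′(0) = 0, h′′(0) = 0, h′′′(0) = -72, h′′′′(0) = 432.

f: a_k = 0, 3, 0, -1/2, 0, 1/40, 0, …
g: a_k = 0, -12, 24, -64, 192, -3072/5, 2048, …
f·g: L₀ = L_f ⊗_s L_g, ord ≤ 2·2.
∫: right-multiply L₀ by Dx.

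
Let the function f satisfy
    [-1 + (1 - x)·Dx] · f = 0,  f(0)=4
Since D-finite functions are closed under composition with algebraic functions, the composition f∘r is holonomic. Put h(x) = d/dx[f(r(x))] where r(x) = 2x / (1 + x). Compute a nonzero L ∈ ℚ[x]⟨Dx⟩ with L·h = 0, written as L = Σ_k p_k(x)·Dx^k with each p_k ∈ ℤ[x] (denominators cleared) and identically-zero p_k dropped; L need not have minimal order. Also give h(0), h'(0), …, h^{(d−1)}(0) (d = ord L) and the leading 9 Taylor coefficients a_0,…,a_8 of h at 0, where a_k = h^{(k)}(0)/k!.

f: a_k = 4, 4, 4, 4, 4, 4, 4, 4, 4, …
L₀ from L_f via x↦r, Dx↦r'^{-1}Dx.
h₀' ⇒ L via d/dx closure of L₀.
L = 2 + (-1 + x)·Dx  (order 1).
h: a_k = 8, 16, 24, 32, 40, 48, 56, 64, 72, …
ICs: h(0) = 8.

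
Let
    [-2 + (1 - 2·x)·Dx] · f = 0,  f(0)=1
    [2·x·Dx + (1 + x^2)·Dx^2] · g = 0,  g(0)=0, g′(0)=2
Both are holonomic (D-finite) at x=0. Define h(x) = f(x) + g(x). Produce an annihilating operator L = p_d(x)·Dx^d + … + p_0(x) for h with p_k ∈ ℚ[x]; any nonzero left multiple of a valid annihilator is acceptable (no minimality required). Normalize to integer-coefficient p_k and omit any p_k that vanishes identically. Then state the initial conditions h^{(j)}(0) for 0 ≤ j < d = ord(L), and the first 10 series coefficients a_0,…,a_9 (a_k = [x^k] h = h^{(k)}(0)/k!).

f: a_k = 1, 2, 4, 8, 16, 32, 64, 128, 256, 512, …
g: a_k = 0, 2, 0, -2/3, 0, 2/5, 0, -2/7, 0, 2/9, …
Weyl lclm of L_f,L_g ⇒ L₀ (ord ≤ 3).
L = (-4 + 32·x + 12·x^2)·Dx + (13 - 4·x + 25·x^2 + 12·x^3)·Dx^2 + (-2 + 3·x + 3·x^3 + 2·x^4)·Dx^3  (order 3).
h: a_k = 1, 4, 4, 22/3, 16, 162/5, 64, 894/7, 256, 4610/9, …
ICs: h(0) = 1, h′(0) = 4, h′′(0) = 8.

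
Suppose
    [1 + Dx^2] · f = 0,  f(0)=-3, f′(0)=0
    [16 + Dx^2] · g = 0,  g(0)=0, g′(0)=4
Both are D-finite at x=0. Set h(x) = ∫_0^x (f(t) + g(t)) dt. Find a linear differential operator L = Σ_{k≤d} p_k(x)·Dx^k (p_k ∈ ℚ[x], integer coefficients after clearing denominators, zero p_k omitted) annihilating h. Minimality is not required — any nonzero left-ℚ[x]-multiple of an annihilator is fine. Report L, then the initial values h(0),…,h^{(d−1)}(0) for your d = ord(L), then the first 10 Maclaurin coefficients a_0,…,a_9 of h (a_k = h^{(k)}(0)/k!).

f: a_k = -3, 0, 3/2, 0, -1/8, 0, 1/240, 0, -1/13440, 0, …
g: a_k = 0, 4, 0, -32/3, 0, 128/15, 0, -1024/315, 0, 2048/2835, …
Sum ⇒ L₀ = lclm(L_f,L_g) in ℚ(x)⟨Dx⟩.
Integrate: L := L₀·Dx.
L = 16·Dx + 17·Dx^3 + Dx^5  (order 5).
h: a_k = 0, -3, 2, 1/2, -8/3, -1/40, 64/45, 1/1680, -128/315, -1/120960, …
ICs: h(0) = 0, h′(0) = -3, h′′(0) = 4, h′′′(0) = 3, h′′′′(0) = -64.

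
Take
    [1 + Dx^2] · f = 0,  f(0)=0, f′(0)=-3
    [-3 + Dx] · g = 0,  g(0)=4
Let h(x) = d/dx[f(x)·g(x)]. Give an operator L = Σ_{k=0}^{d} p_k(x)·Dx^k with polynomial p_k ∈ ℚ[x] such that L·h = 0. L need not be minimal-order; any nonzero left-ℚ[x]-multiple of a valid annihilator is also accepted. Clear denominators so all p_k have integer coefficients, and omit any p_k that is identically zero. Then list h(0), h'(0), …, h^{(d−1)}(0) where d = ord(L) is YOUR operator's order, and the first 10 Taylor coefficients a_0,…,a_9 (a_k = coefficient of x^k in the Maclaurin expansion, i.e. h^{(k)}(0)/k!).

f: a_k = 0, -3, 0, 1/2, 0, -1/40, 0, 1/1680, 0, -1/120960, …
g: a_k = 4, 12, 18, 18, 27/2, 81/10, 81/20, 243/140, 729/1120, 243/1120, …
f·g: L₀ = L_f ⊗_s L_g, ord ≤ 2·1.
Derive L from L₀ (diff closure).
L = 10 - 6·Dx + Dx^2  (order 2).
h: a_k = -12, -72, -156, -192, -158, -468/5, -614/15, -64/5, -481/210, 79/315, …
ICs: h(0) = -12, h′(0) = -72.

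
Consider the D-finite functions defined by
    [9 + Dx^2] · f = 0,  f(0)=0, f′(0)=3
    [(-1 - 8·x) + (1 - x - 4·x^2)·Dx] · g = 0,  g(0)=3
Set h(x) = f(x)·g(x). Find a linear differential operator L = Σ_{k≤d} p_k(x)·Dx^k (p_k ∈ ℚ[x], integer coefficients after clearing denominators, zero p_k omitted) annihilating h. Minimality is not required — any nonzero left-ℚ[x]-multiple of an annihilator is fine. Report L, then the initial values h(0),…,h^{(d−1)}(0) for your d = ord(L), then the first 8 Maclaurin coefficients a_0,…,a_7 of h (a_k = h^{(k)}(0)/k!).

f: a_k = 0, 3, 0, -9/2, 0, 81/40, 0, -243/560, …
g: a_k = 3, 3, 15, 27, 87, 195, 543, 1323, …
Product ⇒ symmetric product L₀, ord ≤ 2.
L = (-1 + 9·x + 36·x^2) + (2 + 16·x)·Dx + (-1 + x + 4·x^2)·Dx^2  (order 2).
h: a_k = 0, 9, 9, 63/2, 135/2, 7983/40, 18783/40, 709281/560, …
ICs: h(0) = 0, h′(0) = 9.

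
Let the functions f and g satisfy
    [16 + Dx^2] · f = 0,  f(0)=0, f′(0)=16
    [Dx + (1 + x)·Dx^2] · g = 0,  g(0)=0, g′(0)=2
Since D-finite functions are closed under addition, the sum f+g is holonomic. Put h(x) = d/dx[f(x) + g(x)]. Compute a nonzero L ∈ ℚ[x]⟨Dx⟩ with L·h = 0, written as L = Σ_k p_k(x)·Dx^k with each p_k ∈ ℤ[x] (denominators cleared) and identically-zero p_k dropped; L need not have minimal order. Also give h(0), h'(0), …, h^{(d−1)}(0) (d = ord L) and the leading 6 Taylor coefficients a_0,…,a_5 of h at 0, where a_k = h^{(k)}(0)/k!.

L = (176 + 256·x + 128·x^2) + (144 + 400·x + 384·x^2 + 128·x^3)·Dx + (11 + 16·x + 8·x^2)·Dx^2 + (9 + 25·x + 24·x^2 + 8·x^3)·Dx^3  (order 3).
h: a_k = 18, -2, -126, -2, 518/3, -2, …
ICs: h(0) = 18, h′(0) = -2, h′′(0) = -252.

f: a_k = 0, 16, 0, -128/3, 0, 512/15, …
g: a_k = 0, 2, -1, 2/3, -1/2, 2/5, …
Weyl lclm of L_f,L_g ⇒ L₀ (ord ≤ 4).
h=h₀': d/dx-closure on L₀ ⇒ L.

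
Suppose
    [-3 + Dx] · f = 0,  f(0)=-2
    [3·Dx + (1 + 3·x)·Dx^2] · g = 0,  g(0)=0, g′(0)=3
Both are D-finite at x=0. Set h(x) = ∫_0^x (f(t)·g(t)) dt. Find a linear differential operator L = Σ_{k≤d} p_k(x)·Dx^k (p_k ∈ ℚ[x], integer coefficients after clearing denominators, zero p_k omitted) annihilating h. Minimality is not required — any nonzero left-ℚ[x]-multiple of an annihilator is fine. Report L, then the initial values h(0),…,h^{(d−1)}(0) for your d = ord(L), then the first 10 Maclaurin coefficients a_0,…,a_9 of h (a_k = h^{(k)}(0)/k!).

L = 27·x·Dx + (-3 - 18·x)·Dx^2 + (1 + 3·x)·Dx^3  (order 3).
h: a_k = 0, 0, -3, -3, -9/2, 0, -243/40, 81/8, -5589/224, 2349/40, …
ICs: h(0) = 0, h′(0) = 0, h′′(0) = -6.

f: a_k = -2, -6, -9, -9, -27/4, -81/20, -81/40, -243/280, -729/2240, -243/2240, …
g: a_k = 0, 3, -9/2, 9, -81/4, 243/5, -243/2, 2187/7, -6561/8, 2187, …
Sym-product of L_f,L_g gives L₀ (≤ ord 2).
∫: right-multiply L₀ by Dx.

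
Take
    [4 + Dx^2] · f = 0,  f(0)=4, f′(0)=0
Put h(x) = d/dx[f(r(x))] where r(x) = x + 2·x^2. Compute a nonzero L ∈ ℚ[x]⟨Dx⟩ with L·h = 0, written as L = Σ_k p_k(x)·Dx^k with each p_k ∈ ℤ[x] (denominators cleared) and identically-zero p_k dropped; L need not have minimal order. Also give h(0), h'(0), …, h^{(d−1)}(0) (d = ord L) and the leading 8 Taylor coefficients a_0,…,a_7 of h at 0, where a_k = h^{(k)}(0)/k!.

f: a_k = 4, 0, -8, 0, 8/3, 0, -16/45, 0, …
L₀ from L_f via x↦r, Dx↦r'^{-1}Dx.
h=h₀': d/dx-closure on L₀ ⇒ L.
L = (52 + 64·x + 384·x^2 + 1024·x^3 + 1024·x^4) + (-12 - 48·x)·Dx + (1 + 8·x + 16·x^2)·Dx^2  (order 2).
h: a_k = 0, -16, -96, -352/3, 320/3, 5728/15, 8512/15, 53824/315, …
ICs: h(0) = 0, h′(0) = -16.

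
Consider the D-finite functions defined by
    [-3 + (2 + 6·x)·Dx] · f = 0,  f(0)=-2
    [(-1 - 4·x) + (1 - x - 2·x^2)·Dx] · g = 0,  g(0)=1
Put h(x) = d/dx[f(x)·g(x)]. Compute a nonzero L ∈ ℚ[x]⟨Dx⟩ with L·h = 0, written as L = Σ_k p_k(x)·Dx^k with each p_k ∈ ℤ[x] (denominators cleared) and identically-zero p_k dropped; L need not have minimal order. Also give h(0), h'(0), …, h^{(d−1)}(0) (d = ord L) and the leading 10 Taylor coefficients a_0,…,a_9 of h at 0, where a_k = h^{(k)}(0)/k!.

L = (27 + 282·x + 663·x^2 + 660·x^3 + 540·x^4) + (-10 - 42·x - 30·x^2 + 98·x^3 + 312·x^4 + 216·x^5)·Dx  (order 1).
h: a_k = -5, -27/2, -483/8, -1747/16, -51735/128, -162093/256, -2420495/1024, -6175875/2048, -436998015/32768, -747436105/65536, …
ICs: h(0) = -5.

f: a_k = -2, -3, 9/4, -27/8, 405/64, -1701/128, 15309/512, -72171/1024, 2814669/16384, -14073345/32768, …
g: a_k = 1, 1, 3, 5, 11, 21, 43, 85, 171, 341, …
Product ⇒ symmetric product L₀, ord ≤ 1.
Differentiate: ansatz ord ≤ ord L₀ ⇒ L.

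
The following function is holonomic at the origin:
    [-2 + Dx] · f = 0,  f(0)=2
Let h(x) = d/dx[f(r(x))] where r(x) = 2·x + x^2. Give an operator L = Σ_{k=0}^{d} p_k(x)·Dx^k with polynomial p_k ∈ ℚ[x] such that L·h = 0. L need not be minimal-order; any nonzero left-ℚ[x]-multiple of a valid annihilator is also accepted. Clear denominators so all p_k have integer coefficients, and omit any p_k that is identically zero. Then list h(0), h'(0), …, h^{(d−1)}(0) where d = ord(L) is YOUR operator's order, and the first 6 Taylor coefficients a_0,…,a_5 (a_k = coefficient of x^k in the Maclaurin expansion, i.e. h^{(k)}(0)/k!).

L = (5 + 8·x + 4·x^2) + (-1 - x)·Dx  (order 1).
h: a_k = 8, 40, 112, 688/3, 1136/3, 7984/15, …
ICs: h(0) = 8.

f: a_k = 2, 4, 4, 8/3, 4/3, 8/15, …
f∘r: x↦r, Dx↦Dx/r' in L_f ⇒ L₀.
Derive L from L₀ (diff closure).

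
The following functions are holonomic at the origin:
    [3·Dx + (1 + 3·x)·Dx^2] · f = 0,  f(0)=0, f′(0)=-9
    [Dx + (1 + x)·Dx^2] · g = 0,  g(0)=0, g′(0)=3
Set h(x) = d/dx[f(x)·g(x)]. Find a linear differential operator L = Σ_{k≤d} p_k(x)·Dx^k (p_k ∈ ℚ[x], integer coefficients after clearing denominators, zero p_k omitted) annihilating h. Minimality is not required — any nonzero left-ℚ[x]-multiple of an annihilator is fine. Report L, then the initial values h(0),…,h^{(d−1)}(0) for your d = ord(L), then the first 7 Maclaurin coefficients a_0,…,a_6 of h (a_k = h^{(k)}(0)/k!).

L = (30 + 72·x + 54·x^2) + (76 + 354·x + 540·x^2 + 270·x^3)·Dx + (29 + 200·x + 486·x^2 + 504·x^3 + 189·x^4)·Dx^2 + (2 + 19·x + 68·x^2 + 114·x^3 + 90·x^4 + 27·x^5)·Dx^3  (order 3).
h: a_k = 0, -54, 162, -441, 1215, -34263/10, 49203/5, …
ICs: h(0) = 0, h′(0) = -54, h′′(0) = 324.

f: a_k = 0, -9, 27/2, -27, 243/4, -729/5, 729/2, …
g: a_k = 0, 3, -3/2, 1, -3/4, 3/5, -1/2, …
Product ⇒ symmetric product L₀, ord ≤ 4.
h₀' ⇒ L via d/dx closure of L₀.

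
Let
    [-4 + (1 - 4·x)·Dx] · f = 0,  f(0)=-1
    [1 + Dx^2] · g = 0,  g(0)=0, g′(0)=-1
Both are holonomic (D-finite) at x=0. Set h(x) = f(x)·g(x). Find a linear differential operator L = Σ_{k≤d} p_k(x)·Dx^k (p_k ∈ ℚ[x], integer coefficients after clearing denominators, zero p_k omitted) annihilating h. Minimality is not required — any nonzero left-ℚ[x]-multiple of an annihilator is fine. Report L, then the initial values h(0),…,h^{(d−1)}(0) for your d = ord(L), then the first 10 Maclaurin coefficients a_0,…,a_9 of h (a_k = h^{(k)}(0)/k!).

L = (-1 + 4·x) + 8·Dx + (-1 + 4·x)·Dx^2  (order 2).
h: a_k = 0, 1, 4, 95/6, 190/3, 30401/120, 30401/30, 20429471/5040, 20429471/1260, 23534750593/362880, …
ICs: h(0) = 0, h′(0) = 1.

f: a_k = -1, -4, -16, -64, -256, -1024, -4096, -16384, -65536, -262144, …
g: a_k = 0, -1, 0, 1/6, 0, -1/120, 0, 1/5040, 0, -1/362880, …
f·g: L₀ = L_f ⊗_s L_g, ord ≤ 1·2.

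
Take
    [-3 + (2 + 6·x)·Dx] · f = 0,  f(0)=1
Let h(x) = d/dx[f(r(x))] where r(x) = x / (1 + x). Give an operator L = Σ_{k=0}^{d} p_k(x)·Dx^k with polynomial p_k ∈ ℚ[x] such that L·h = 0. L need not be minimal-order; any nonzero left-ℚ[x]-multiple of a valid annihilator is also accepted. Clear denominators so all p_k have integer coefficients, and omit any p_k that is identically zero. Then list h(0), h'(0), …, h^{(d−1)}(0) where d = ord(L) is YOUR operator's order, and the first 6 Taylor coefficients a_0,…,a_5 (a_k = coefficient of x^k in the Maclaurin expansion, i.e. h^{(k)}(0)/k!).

L = (-7 - 16·x) + (-2 - 10·x - 8·x^2)·Dx  (order 1).
h: a_k = 3/2, -21/4, 261/16, -1677/32, 45345/256, -318915/512, …
ICs: h(0) = 3/2.

f: a_k = 1, 3/2, -9/8, 27/16, -405/128, 1701/256, …
f∘r: x↦r, Dx↦Dx/r' in L_f ⇒ L₀.
h=h₀': d/dx-closure on L₀ ⇒ L.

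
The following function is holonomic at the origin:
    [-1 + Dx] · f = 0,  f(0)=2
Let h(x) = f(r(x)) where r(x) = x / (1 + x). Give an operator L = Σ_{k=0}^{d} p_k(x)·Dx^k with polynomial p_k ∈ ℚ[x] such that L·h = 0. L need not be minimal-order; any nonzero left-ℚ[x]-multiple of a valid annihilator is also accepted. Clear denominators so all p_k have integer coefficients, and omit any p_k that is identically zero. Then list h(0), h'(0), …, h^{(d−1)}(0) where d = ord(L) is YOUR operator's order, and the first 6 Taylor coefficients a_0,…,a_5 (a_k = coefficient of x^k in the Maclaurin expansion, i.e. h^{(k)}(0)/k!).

L = -1 + (1 + 2·x + x^2)·Dx  (order 1).
h: a_k = 2, 2, -1, 1/3, 1/12, -19/60, …
ICs: h(0) = 2.

f: a_k = 2, 2, 1, 1/3, 1/12, 1/60, …
Substitute x→r, Dx→(1/r')Dx; clear ⇒ L₀.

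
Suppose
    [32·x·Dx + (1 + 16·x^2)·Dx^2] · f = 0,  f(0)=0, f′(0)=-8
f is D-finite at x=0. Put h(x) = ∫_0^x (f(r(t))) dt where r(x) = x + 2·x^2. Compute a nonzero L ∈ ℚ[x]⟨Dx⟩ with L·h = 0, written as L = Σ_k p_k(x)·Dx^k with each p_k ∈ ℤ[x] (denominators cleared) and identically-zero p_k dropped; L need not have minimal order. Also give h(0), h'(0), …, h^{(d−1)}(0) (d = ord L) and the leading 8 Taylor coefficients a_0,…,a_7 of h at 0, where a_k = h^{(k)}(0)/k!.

f: a_k = 0, -8, 0, 128/3, 0, -2048/5, 0, 32768/7, …
f∘r: x↦r, Dx↦Dx/r' in L_f ⇒ L₀.
∫: right-multiply L₀ by Dx.
L = (-4 + 32·x + 256·x^2 + 768·x^3 + 768·x^4)·Dx^2 + (1 + 4·x + 16·x^2 + 128·x^3 + 320·x^4 + 256·x^5)·Dx^3  (order 3).
h: a_k = 0, 0, -4, -16/3, 32/3, 256/5, 256/15, -11264/21, …
ICs: h(0) = 0, h′(0) = 0, h′′(0) = -8.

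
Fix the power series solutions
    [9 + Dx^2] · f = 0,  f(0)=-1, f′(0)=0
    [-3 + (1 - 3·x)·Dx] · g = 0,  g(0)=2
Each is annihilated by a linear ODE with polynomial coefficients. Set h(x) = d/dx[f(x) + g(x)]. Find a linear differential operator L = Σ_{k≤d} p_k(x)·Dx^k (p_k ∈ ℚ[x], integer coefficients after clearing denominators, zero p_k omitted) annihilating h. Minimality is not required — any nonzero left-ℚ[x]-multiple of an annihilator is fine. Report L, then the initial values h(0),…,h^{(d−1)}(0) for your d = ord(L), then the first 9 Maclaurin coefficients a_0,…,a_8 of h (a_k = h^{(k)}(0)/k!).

L = (702 - 324·x + 486·x^2) + (-63 + 243·x - 243·x^2 + 243·x^3)·Dx + (78 - 36·x + 54·x^2)·Dx^2 + (-7 + 27·x - 27·x^2 + 27·x^3)·Dx^3  (order 3).
h: a_k = 6, 45, 162, 1269/2, 2430, 350163/40, 30618, 58785831/560, 354294, …
ICs: h(0) = 6, h′(0) = 45, h′′(0) = 324.

f: a_k = -1, 0, 9/2, 0, -27/8, 0, 81/80, 0, -729/4480, …
g: a_k = 2, 6, 18, 54, 162, 486, 1458, 4374, 13122, …
Sum ⇒ L₀ = lclm(L_f,L_g) in ℚ(x)⟨Dx⟩.
h₀' ⇒ L via d/dx closure of L₀.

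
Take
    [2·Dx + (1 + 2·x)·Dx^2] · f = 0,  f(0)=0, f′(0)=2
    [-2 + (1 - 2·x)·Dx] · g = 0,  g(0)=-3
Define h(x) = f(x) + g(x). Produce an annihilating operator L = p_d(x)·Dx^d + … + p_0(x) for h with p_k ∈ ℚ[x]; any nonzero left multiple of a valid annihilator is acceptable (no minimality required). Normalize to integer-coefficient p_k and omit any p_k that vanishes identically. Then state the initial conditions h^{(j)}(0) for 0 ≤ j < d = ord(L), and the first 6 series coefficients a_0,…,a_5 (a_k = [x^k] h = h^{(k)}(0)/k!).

L = (-40 - 16·x)·Dx + (-8 - 64·x - 32·x^2)·Dx^2 + (3 + 2·x - 12·x^2 - 8·x^3)·Dx^3  (order 3).
h: a_k = -3, -4, -14, -64/3, -52, -448/5, …
ICs: h(0) = -3, h′(0) = -4, h′′(0) = -28.

f: a_k = 0, 2, -2, 8/3, -4, 32/5, …
g: a_k = -3, -6, -12, -24, -48, -96, …
Weyl lclm of L_f,L_g ⇒ L₀ (ord ≤ 3).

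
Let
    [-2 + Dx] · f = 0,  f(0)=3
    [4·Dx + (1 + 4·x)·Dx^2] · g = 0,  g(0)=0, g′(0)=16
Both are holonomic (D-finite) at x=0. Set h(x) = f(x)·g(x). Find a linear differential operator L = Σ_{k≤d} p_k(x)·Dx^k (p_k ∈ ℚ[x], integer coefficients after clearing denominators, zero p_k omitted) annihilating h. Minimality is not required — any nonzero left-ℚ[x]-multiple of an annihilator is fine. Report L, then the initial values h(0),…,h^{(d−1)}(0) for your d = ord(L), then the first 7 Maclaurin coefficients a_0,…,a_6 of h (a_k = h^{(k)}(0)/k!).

f: a_k = 3, 6, 6, 4, 2, 4/5, 4/15, …
g: a_k = 0, 16, -32, 256/3, -256, 4096/5, -8192/3, …
h₀=f·g: eliminate ⇒ L₀, order ≤ 1·2.
L = (-4 + 16·x) - 16·x·Dx + (1 + 4·x)·Dx^2  (order 2).
h: a_k = 0, 48, 0, 160, -384, 6688/5, -13568/3, …
ICs: h(0) = 0, h′(0) = 48.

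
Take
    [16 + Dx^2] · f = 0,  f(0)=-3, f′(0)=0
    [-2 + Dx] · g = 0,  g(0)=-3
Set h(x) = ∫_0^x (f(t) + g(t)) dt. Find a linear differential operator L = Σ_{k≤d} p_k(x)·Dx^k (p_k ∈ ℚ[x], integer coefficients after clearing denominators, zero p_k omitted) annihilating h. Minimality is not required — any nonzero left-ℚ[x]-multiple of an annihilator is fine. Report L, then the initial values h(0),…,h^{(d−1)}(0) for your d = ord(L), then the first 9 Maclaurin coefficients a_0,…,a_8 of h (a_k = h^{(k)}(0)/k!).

L = -32·Dx + 16·Dx^2 - 2·Dx^3 + Dx^4  (order 4).
h: a_k = 0, -6, -3, 6, -1, -34/5, -2/15, 12/5, -1/105, …
ICs: h(0) = 0, h′(0) = -6, h′′(0) = -6, h′′′(0) = 36.

f: a_k = -3, 0, 24, 0, -32, 0, 256/15, 0, -512/105, …
g: a_k = -3, -6, -6, -4, -2, -4/5, -4/15, -8/105, -2/105, …
Weyl lclm of L_f,L_g ⇒ L₀ (ord ≤ 3).
∫: right-multiply L₀ by Dx.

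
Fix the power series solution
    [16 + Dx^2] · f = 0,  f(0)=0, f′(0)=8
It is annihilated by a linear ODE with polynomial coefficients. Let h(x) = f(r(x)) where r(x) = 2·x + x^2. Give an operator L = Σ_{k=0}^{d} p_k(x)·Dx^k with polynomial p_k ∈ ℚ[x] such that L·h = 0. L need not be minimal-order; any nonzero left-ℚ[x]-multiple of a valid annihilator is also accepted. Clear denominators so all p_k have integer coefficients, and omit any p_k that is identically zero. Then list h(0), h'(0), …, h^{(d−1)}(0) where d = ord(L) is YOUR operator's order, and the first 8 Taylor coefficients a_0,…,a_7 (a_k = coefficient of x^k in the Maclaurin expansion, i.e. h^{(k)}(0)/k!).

f: a_k = 0, 8, 0, -64/3, 0, 256/15, 0, -2048/315, …
L₀ from L_f via x↦r, Dx↦r'^{-1}Dx.
L = (64 + 192·x + 192·x^2 + 64·x^3) - Dx + (1 + x)·Dx^2  (order 2).
h: a_k = 0, 16, 8, -512/3, -256, 6272/15, 1344, 167936/315, …
ICs: h(0) = 0, h′(0) = 16.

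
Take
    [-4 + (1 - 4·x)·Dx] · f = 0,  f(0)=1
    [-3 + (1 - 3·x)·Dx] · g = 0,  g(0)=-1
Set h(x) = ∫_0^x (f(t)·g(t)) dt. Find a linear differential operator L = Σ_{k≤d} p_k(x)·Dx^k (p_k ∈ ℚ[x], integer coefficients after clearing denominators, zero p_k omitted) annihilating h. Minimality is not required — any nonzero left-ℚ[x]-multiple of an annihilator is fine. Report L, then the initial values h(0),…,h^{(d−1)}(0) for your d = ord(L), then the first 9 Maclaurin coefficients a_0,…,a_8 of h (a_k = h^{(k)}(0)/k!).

L = (-7 + 24·x)·Dx + (1 - 7·x + 12·x^2)·Dx^2  (order 2).
h: a_k = 0, -1, -7/2, -37/3, -175/4, -781/5, -3367/6, -14197/7, -58975/8, …
ICs: h(0) = 0, h′(0) = -1.

f: a_k = 1, 4, 16, 64, 256, 1024, 4096, 16384, 65536, …
g: a_k = -1, -3, -9, -27, -81, -243, -729, -2187, -6561, …
f·g: L₀ = L_f ⊗_s L_g, ord ≤ 1·1.
∫: right-multiply L₀ by Dx.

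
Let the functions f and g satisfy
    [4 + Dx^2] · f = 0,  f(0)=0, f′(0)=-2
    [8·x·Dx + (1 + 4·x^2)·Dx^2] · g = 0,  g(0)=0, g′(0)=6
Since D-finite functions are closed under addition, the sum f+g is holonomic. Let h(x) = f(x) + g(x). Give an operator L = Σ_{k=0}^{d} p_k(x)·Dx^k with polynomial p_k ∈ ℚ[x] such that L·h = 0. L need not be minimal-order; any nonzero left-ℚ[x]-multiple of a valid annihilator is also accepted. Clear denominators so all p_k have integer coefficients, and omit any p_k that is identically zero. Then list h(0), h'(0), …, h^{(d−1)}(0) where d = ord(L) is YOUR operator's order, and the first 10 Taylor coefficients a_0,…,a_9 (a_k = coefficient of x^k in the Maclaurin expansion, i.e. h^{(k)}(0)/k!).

f: a_k = 0, -2, 0, 4/3, 0, -4/15, 0, 8/315, 0, -4/2835, …
g: a_k = 0, 6, 0, -8, 0, 96/5, 0, -384/7, 0, 512/3, …
Weyl lclm of L_f,L_g ⇒ L₀ (ord ≤ 4).
L = (-352·x + 1792·x^3 + 512·x^5)·Dx + (-4 + 112·x^2 + 576·x^4 + 256·x^6)·Dx^2 + (-88·x + 448·x^3 + 128·x^5)·Dx^3 + (-1 + 28·x^2 + 144·x^4 + 64·x^6)·Dx^4  (order 4).
h: a_k = 0, 4, 0, -20/3, 0, 284/15, 0, -17272/315, 0, 483836/2835, …
ICs: h(0) = 0, h′(0) = 4, h′′(0) = 0, h′′′(0) = -40.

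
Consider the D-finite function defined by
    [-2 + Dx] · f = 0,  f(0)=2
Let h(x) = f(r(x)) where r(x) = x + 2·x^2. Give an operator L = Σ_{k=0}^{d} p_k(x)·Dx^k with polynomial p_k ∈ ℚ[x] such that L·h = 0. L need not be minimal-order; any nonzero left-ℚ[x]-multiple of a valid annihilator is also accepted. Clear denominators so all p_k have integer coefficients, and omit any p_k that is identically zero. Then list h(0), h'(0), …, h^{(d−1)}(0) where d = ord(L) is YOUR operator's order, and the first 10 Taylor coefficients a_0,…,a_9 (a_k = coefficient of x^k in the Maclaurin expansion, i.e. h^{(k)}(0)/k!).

f: a_k = 2, 4, 4, 8/3, 4/3, 8/15, 8/45, 16/315, 4/315, 8/2835, …
f∘r: x↦r, Dx↦Dx/r' in L_f ⇒ L₀.
L = (-2 - 8·x) + Dx  (order 1).
h: a_k = 2, 4, 12, 56/3, 100/3, 216/5, 2648/45, 20848/315, 7916/105, 42856/567, …
ICs: h(0) = 2.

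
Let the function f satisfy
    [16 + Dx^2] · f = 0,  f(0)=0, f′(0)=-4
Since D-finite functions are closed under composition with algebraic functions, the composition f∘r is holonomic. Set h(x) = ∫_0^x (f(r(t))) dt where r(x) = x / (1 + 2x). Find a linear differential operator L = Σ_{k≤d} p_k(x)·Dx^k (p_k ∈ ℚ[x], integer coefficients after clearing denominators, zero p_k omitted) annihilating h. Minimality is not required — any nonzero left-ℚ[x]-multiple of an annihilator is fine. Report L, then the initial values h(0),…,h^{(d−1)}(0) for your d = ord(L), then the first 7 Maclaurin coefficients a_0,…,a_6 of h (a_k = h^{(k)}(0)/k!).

L = 16·Dx + (4 + 24·x + 48·x^2 + 32·x^3)·Dx^2 + (1 + 8·x + 24·x^2 + 32·x^3 + 16·x^4)·Dx^3  (order 3).
h: a_k = 0, 0, -2, 8/3, -4/3, -32/5, 1376/45, …
ICs: h(0) = 0, h′(0) = 0, h′′(0) = -4.

f: a_k = 0, -4, 0, 32/3, 0, -128/15, 0, …
Substitute x→r, Dx→(1/r')Dx; clear ⇒ L₀.
h=∫h₀ ⇒ L = L₀·Dx.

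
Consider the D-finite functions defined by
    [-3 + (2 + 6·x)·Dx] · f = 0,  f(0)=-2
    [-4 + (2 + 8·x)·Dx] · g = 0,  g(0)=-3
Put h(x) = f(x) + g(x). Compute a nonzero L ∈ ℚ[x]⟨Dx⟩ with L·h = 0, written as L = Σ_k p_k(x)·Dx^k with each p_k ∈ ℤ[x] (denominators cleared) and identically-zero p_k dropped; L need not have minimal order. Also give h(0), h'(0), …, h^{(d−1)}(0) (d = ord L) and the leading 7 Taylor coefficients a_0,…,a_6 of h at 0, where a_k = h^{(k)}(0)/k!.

f: a_k = -2, -3, 9/4, -27/8, 405/64, -1701/128, 15309/512, …
g: a_k = -3, -6, 6, -12, 30, -84, 252, …
L₀ := lclm(L_f,L_g); ord L₀ ≤ 1+1.
L = -6 + (7 + 24·x)·Dx + (2 + 14·x + 24·x^2)·Dx^2  (order 2).
h: a_k = -5, -9, 33/4, -123/8, 2325/64, -12453/128, 144333/512, …
ICs: h(0) = -5, h′(0) = -9.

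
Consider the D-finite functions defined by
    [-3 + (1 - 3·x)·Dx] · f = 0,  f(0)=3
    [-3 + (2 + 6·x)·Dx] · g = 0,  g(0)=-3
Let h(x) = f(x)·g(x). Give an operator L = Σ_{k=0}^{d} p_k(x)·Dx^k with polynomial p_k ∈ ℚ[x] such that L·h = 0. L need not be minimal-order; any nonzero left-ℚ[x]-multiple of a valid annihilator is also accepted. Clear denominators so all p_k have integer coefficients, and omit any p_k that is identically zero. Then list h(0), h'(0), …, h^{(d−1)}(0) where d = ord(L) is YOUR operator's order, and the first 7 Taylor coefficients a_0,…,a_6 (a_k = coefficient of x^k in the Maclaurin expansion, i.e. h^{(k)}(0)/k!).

L = (9 + 9·x) + (-2 + 18·x^2)·Dx  (order 1).
h: a_k = -9, -81/2, -891/8, -5589/16, -130491/128, -798255/256, -9441279/1024, …
ICs: h(0) = -9.

f: a_k = 3, 9, 27, 81, 243, 729, 2187, …
g: a_k = -3, -9/2, 27/8, -81/16, 1215/128, -5103/256, 45927/1024, …
Sym-product of L_f,L_g gives L₀ (≤ ord 1).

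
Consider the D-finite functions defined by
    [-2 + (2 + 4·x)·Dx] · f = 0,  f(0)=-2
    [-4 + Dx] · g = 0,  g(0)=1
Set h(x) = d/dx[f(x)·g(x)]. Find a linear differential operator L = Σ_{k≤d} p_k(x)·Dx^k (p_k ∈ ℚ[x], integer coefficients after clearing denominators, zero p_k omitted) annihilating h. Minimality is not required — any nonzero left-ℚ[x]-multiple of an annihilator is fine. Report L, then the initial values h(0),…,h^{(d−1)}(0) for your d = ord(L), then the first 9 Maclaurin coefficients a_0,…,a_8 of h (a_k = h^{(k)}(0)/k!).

L = (23 + 80·x + 64·x^2) + (-5 - 18·x - 16·x^2)·Dx  (order 1).
h: a_k = -10, -46, -103, -449/3, -1949/12, -1643/12, -36047/360, -135617/2520, -815221/20160, …
ICs: h(0) = -10.

f: a_k = -2, -2, 1, -1, 5/4, -7/4, 21/8, -33/8, 429/64, …
g: a_k = 1, 4, 8, 32/3, 32/3, 128/15, 256/45, 1024/315, 512/315, …
Sym-product of L_f,L_g gives L₀ (≤ ord 1).
Derive L from L₀ (diff closure).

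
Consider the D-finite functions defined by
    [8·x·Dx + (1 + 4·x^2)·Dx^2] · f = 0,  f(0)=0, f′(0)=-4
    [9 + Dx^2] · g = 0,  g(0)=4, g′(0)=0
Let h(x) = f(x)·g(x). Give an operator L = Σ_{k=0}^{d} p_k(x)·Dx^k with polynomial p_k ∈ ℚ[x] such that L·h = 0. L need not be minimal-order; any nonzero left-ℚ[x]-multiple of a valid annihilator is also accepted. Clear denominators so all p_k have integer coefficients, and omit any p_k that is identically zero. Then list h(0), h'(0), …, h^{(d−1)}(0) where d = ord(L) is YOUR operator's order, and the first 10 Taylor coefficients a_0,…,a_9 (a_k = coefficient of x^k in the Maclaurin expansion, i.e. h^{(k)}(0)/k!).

L = (2925 + 31536·x^2 + 95904·x^4 + 186624·x^6 + 186624·x^8) + (2448·x + 20160·x^3 + 62208·x^5 + 82944·x^7)·Dx + (442 + 5088·x^2 + 19008·x^4 + 41472·x^6 + 41472·x^8)·Dx^2 + (272·x + 2240·x^3 + 6912·x^5 + 9216·x^7)·Dx^3 + (13 + 176·x^2 + 928·x^4 + 2304·x^6 + 2304·x^8)·Dx^4  (order 4).
h: a_k = 0, -16, 0, 280/3, 0, -1006/5, 0, 16271/35, 0, -3302209/2520, …
ICs: h(0) = 0, h′(0) = -16, h′′(0) = 0, h′′′(0) = 560.

f: a_k = 0, -4, 0, 16/3, 0, -64/5, 0, 256/7, 0, -1024/9, …
g: a_k = 4, 0, -18, 0, 27/2, 0, -81/20, 0, 729/1120, 0, …
f·g: L₀ = L_f ⊗_s L_g, ord ≤ 2·2.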